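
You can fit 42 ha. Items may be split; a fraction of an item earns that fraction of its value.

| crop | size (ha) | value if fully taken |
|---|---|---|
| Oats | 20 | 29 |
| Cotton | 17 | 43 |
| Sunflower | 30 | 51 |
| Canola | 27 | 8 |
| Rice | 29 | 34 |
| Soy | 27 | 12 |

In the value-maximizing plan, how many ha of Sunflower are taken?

25

Sort by value density: Cotton 43/17≈2.53, Sunflower 51/30≈1.7, Oats 29/20≈1.45, Rice 34/29≈1.17, Soy 12/27≈0.444, Canola 8/27≈0.296.
Take all of Cotton (17 ha, value 43) ; 25 ha left.
Fill the last 25 ha with part of Sunflower: 25/30 of it earns 42.5.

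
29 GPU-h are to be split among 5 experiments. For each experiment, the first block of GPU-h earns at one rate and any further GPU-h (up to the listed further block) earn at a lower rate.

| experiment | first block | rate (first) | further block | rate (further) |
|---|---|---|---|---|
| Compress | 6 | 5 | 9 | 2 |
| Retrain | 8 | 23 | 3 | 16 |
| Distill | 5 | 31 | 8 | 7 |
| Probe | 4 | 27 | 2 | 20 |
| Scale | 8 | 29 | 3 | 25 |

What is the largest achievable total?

774

Treat each block as its own option and order by rate: Distill/first 31 > Scale/first 29 > Probe/first 27 > Scale/second 25 > Retrain/first 23 > Probe/second 20 > Retrain/second 16 > Distill/second 7 > Compress/first 5 > Compress/second 2.
Distill/first (31): +5 → 24 left.
Scale first at 29: fill all 8 → 16 left.
Probe first at 27: fill all 4 → 12 left.
Fill Scale second block (3 at 25) → 9 left.
Retrain/first (23): +8 → 1 left.
Probe second at 20: only 1 left, fill 1.
Total = 31×5 + 29×8 + 27×4 + 25×3 + 23×8 + 20×1 = 774.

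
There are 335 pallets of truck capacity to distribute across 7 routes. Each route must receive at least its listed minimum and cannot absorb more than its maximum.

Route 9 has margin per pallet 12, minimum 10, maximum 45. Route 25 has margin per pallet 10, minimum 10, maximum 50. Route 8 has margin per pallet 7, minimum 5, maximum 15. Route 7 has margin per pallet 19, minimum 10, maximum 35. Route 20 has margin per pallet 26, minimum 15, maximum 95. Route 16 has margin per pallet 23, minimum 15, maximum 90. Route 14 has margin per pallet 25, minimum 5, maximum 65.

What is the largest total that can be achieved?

7385

Meeting every minimum uses 10+10+5+10+15+15+5 = 70 pallets, leaving 265.
Order the routes by margin per pallet: Route 20 26 > Route 14 25 > Route 16 23 > Route 7 19 > Route 9 12 > Route 25 10 > Route 8 7.
Route 20 takes 80 more to reach its cap of 95 → 185 left.
Route 14: +60 to 65 (cap) → 125 left.
Give Route 16 75 more to hit its cap of 90 → 50 left.
Route 7: +25 to 35 (cap) → 25 left.
Only 25 left; Route 9 takes them to reach 35.
Total = 12×35 + 10×10 + 7×5 + 19×35 + 26×95 + 23×90 + 25×65 = 7385.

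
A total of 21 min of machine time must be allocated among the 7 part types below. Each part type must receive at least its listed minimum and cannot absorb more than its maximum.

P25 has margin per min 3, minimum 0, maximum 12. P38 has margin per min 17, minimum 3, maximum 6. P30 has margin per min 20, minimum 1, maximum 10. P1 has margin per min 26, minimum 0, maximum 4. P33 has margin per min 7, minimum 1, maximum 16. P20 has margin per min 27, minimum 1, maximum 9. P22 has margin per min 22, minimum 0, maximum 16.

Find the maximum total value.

Meeting every minimum uses 0+3+1+0+1+1+0 = 6 min, leaving 15.
Rank by margin per min: P20 27 > P1 26 > P22 22 > P30 20 > P38 17 > P33 7 > P25 3.
P20 takes 8 more to reach its cap of 9 → 7 left.
P1 takes 4 more to reach its cap of 4 → 3 left.
P22: +3 (room for 16) → 3. Pool exhausted.
Total = 17×3 + 20×1 + 26×4 + 7×1 + 27×9 + 22×3 = 491.

491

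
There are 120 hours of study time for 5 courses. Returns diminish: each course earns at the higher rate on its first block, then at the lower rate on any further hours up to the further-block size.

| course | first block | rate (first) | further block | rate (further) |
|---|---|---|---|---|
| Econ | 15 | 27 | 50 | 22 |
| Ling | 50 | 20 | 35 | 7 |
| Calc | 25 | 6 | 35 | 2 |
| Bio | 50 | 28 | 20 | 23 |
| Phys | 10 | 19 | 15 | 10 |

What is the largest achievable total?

3035

Rank every tier by rate: Bio/tier1 28 > Econ/tier1 27 > Bio/tier2 23 > Econ/tier2 22 > Ling/tier1 20 > Phys/tier1 19 > Phys/tier2 10 > Ling/tier2 7 > Calc/tier1 6 > Calc/tier2 2.
Fill Bio tier1 block (50 at 28) — 70 left.
Econ tier1 at 27: fill all 15 — 55 left.
Bio tier2 at 23: fill all 20 — 35 left.
Econ/tier2: +35 of 50 at 22; pool empty.
Total = 28×50 + 27×15 + 23×20 + 22×35 = 3035.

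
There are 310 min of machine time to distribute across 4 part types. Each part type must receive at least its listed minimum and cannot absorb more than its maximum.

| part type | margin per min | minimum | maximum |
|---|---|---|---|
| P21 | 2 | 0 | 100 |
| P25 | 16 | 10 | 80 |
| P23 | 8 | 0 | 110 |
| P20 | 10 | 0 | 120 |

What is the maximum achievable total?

Meeting every minimum uses 0+10+0+0 = 10 min, leaving 300.
Rank by margin per min: P25 16 > P20 10 > P23 8 > P21 2.
Give P25 70 more to hit its cap of 80 → 230 left.
P20 takes 120 more to reach its cap of 120 → 110 left.
P23: +110 to 110 (cap) → 0 left.
Total = 16×80 + 8×110 + 10×120 = 3360.

3360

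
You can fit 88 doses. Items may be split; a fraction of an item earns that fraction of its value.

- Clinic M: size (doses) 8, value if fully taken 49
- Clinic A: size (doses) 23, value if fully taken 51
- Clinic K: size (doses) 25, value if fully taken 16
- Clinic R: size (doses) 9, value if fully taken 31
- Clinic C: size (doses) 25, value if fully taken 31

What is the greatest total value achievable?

Rank by value-to-size ratio: Clinic M 49/8≈6.12, Clinic R 31/9≈3.44, Clinic A 51/23≈2.22, Clinic C 31/25≈1.24, Clinic K 16/25≈0.64.
All 8 doses of Clinic M fit (value 49) ; 80 remain.
Take all of Clinic R (9 doses, value 31) ; 71 doses left.
Clinic A: take in full, 23 doses for value 51 ; 48 left.
Clinic C: take in full, 25 doses for value 31 ; 23 left.
Fill the last 23 doses with part of Clinic K: 23/25 of it earns 14.72.
Total value = 176.72.

176.72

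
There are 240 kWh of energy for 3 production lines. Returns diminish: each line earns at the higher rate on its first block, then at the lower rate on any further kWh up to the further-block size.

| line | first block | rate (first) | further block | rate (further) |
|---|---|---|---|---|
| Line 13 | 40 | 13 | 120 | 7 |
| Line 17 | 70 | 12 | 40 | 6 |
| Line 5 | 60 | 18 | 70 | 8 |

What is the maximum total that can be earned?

Order all 6 blocks by rate: Line 5/T1 18 > Line 13/T1 13 > Line 17/T1 12 > Line 5/T2 8 > Line 13/T2 7 > Line 17/T2 6.
Fill Line 5 T1 block (60 at 18) — 180 left.
Line 13/T1 (13): +40 — 140 left.
Line 17/T1 (12): +70 — 70 left.
Fill Line 5 T2 block (70 at 8) — 0 left.
Total = 18×60 + 13×40 + 12×70 + 8×70 = 3000.

3000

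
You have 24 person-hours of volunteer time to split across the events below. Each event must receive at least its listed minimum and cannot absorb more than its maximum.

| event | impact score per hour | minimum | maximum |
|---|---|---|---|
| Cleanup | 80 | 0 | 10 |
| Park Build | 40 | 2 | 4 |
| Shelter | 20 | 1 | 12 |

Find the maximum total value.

Meeting every minimum uses 0+2+1 = 3 person-hours, leaving 21.
Rank by impact score per hour: Cleanup 80 > Park Build 40 > Shelter 20.
Cleanup takes 10 more to reach its cap of 10 ; 11 left.
Park Build: +2 to 4 (cap) ; 9 left.
Shelter has room for 11 more but only 9 remain, so it gets 10.
Total = 80×10 + 40×4 + 20×10 = 1160.

1160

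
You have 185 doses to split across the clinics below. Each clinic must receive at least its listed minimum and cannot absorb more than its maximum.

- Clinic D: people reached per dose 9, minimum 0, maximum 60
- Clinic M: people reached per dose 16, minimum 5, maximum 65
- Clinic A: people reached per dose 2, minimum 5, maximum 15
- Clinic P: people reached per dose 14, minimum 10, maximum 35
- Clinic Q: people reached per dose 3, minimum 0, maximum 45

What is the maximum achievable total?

Meeting every minimum uses 0+5+5+10+0 = 20 doses, leaving 165.
Rank by people reached per dose: Clinic M 16 > Clinic P 14 > Clinic D 9 > Clinic Q 3 > Clinic A 2.
Give Clinic M 60 more to hit its cap of 65 — 105 left.
Give Clinic P 25 more to hit its cap of 35 — 80 left.
Clinic D takes 60 more to reach its cap of 60 — 20 left.
Clinic Q has room for 45 more but only 20 remain, so it gets 20.
Total = 9×60 + 16×65 + 2×5 + 14×35 + 3×20 = 2140.

2140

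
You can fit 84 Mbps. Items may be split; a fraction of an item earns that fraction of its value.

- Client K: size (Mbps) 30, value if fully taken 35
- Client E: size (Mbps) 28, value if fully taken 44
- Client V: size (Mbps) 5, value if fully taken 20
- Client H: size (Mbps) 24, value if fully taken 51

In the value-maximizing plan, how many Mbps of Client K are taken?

Best value per unit of size first: Client V 20/5≈4, Client H 51/24≈2.12, Client E 44/28≈1.57, Client K 35/30≈1.17.
All 5 Mbps of Client V fit (value 20) ; 79 remain.
All 24 Mbps of Client H fit (value 51) ; 55 remain.
All 28 Mbps of Client E fit (value 44) ; 27 remain.
Only 27 Mbps remain; take 27/30 of Client K for value 35×27/30 = 31.5.

27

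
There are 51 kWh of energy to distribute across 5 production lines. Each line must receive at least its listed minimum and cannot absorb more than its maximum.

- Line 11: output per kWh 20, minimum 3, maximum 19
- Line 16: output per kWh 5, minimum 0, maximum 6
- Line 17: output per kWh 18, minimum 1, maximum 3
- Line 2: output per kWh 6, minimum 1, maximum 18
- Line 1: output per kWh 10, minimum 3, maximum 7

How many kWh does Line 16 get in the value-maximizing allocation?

4

Meeting every minimum uses 3+0+1+1+3 = 8 kWh, leaving 43.
Highest output per kWh first: Line 11 20 > Line 17 18 > Line 1 10 > Line 2 6 > Line 16 5.
Give Line 11 16 more to hit its cap of 19 ; 27 left.
Give Line 17 2 more to hit its cap of 3 ; 25 left.
Line 1: +4 to 7 (cap) ; 21 left.
Line 2: +17 to 18 (cap) ; 4 left.
Line 16: +4 (room for 6) → 4. Pool exhausted.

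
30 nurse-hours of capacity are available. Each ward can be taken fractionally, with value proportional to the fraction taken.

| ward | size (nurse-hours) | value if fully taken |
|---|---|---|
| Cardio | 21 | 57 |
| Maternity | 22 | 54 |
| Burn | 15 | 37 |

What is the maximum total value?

Rank by value-to-size ratio: Cardio 57/21≈2.71, Burn 37/15≈2.47, Maternity 54/22≈2.45.
Cardio: take in full, 21 nurse-hours for value 57 → 9 left.
Fill the last 9 nurse-hours with part of Burn: 9/15 of it earns 22.2.
Total value = 79.2.

79.2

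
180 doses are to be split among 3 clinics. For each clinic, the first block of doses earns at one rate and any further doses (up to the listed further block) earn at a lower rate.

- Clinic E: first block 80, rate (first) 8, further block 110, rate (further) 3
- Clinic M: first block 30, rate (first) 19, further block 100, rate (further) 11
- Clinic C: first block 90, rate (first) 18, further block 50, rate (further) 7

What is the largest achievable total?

Order all 6 blocks by rate: Clinic M/T1 19 > Clinic C/T1 18 > Clinic M/T2 11 > Clinic E/T1 8 > Clinic C/T2 7 > Clinic E/T2 3.
Fill Clinic M T1 block (30 at 19) — 150 left.
Clinic C T1 at 18: fill all 90 — 60 left.
60 remain; put them into Clinic M T2 at 11.
Total = 19×30 + 18×90 + 11×60 = 2850.

2850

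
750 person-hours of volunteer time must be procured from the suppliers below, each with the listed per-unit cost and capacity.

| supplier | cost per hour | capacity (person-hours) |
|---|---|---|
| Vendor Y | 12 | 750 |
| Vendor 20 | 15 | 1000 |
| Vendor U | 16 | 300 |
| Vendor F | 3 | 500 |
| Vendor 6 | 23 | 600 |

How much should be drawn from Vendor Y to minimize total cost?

Fill from the cheapest supplier first.
Vendor F at 3: take all 500 person-hours → 250 still needed.
Vendor Y (12): take the remaining 250 → done.
Vendor 20, Vendor U, Vendor 6: unused.

250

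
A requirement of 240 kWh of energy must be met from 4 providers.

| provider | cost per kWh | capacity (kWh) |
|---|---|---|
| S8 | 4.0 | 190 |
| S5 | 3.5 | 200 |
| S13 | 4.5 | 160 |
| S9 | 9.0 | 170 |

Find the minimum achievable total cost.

860

Use providers in increasing cost order.
S5 (3.5): use full 200 — 40 kWh to go.
S8 (4.0): take the remaining 40 — done.
S13, S9: unused.
Cost = 200×3.5 + 40×4.0 = 860.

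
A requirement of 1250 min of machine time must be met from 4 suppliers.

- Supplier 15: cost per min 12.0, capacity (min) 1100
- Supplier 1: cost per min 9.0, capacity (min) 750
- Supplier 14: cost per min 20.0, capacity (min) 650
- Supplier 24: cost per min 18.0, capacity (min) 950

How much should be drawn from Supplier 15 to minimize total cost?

Use suppliers in increasing cost order.
Take 750 from Supplier 1 at 9.0 → need 500 more.
Supplier 15 at 12.0: take 500 of its 1100 → requirement met.
Supplier 24, Supplier 14: unused.

500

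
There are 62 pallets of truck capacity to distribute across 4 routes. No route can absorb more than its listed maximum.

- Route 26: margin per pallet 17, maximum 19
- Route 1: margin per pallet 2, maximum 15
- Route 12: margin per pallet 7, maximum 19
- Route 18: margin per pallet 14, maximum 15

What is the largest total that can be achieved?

684

Rank by margin per pallet: Route 26 17 > Route 18 14 > Route 12 7 > Route 1 2.
Give Route 26 19 to hit its cap of 19 ; 43 left.
Route 18 takes 15 to reach its cap of 15 ; 28 left.
Route 12: +19 to 19 (cap) ; 9 left.
Route 1: +9 (room for 15) → 9. Pool exhausted.
Total = 17×19 + 2×9 + 7×19 + 14×15 = 684.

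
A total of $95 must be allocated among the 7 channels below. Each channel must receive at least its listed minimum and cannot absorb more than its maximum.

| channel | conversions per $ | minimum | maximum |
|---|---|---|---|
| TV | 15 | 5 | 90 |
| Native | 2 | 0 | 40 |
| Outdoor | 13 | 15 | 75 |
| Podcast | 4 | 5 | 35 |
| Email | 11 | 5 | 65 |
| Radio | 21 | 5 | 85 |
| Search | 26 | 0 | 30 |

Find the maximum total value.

1860

Meeting every minimum uses 5+0+15+5+5+5+0 = 35 $, leaving 60.
Order the channels by conversions per $: Search 26 > Radio 21 > TV 15 > Outdoor 13 > Email 11 > Podcast 4 > Native 2.
Search takes 30 more to reach its cap of 30 ; 30 left.
Only 30 left; Radio takes them to reach 35.
Total = 15×5 + 13×15 + 4×5 + 11×5 + 21×35 + 26×30 = 1860.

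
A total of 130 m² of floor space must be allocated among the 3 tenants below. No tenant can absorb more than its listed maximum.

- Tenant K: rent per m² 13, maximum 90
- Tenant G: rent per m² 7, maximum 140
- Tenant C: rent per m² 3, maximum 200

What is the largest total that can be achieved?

1450

Order the tenants by rent per m²: Tenant K 13 > Tenant G 7 > Tenant C 3.
Give Tenant K 90 to hit its cap of 90 — 40 left.
Tenant G: +40 (room for 140) → 40. Pool exhausted.
Total = 13×90 + 7×40 = 1450.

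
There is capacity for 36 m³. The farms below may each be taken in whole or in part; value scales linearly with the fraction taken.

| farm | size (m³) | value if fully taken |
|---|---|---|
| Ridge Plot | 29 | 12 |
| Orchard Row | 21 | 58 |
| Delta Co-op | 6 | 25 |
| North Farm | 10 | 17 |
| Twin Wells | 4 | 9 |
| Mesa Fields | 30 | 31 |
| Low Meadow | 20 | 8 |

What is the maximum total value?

100.5

Sort by value density: Delta Co-op 25/6≈4.17, Orchard Row 58/21≈2.76, Twin Wells 9/4≈2.25, North Farm 17/10≈1.7, Mesa Fields 31/30≈1.03, Ridge Plot 12/29≈0.414, Low Meadow 8/20≈0.4.
Delta Co-op: take in full, 6 m³ for value 25 — 30 left.
Take all of Orchard Row (21 m³, value 58) — 9 m³ left.
All 4 m³ of Twin Wells fit (value 9) — 5 remain.
Only 5 m³ remain; take 5/10 of North Farm for value 17×5/10 = 8.5.
Total value = 100.5.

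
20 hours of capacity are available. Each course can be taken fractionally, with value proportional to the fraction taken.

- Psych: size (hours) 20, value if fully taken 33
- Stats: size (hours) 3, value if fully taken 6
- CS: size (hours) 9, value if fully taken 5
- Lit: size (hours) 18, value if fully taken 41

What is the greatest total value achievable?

45

Sort by value density: Lit 41/18≈2.28, Stats 6/3≈2, Psych 33/20≈1.65, CS 5/9≈0.556.
Take all of Lit (18 hours, value 41) — 2 hours left.
Only 2 hours remain; take 2/3 of Stats for value 6×2/3 = 4.
Total value = 45.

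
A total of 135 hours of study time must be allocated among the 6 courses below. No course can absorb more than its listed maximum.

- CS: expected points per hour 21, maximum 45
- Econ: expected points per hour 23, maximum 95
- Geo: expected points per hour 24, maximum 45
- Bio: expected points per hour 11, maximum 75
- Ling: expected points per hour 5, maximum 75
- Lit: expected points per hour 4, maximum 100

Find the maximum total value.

Highest expected points per hour first: Geo 24 > Econ 23 > CS 21 > Bio 11 > Ling 5 > Lit 4.
Geo takes 45 to reach its cap of 45 → 90 left.
Econ has room for 95 but only 90 remain, so it gets 90.
Total = 23×90 + 24×45 = 3150.

3150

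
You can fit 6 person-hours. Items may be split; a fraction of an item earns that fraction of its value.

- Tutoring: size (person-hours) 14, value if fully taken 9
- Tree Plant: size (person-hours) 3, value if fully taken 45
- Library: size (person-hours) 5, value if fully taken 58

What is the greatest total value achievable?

79.8

Best value per unit of size first: Tree Plant 45/3≈15, Library 58/5≈11.6, Tutoring 9/14≈0.643.
Take all of Tree Plant (3 person-hours, value 45) ; 3 person-hours left.
Only 3 person-hours remain; take 3/5 of Library for value 58×3/5 = 34.8.
Total value = 79.8.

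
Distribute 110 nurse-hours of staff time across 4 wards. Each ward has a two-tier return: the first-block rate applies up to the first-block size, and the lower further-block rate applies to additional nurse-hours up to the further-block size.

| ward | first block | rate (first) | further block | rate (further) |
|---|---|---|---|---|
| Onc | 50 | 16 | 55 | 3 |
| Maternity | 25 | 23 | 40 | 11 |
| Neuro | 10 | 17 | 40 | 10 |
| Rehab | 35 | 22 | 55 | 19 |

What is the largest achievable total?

2295

Rank every tier by rate: Maternity/T1 23 > Rehab/T1 22 > Rehab/T2 19 > Neuro/T1 17 > Onc/T1 16 > Maternity/T2 11 > Neuro/T2 10 > Onc/T2 3.
Maternity/T1 (23): +25 ; 85 left.
Rehab/T1 (22): +35 ; 50 left.
Rehab/T2: +50 of 55 at 19; pool empty.
Total = 23×25 + 22×35 + 19×50 = 2295.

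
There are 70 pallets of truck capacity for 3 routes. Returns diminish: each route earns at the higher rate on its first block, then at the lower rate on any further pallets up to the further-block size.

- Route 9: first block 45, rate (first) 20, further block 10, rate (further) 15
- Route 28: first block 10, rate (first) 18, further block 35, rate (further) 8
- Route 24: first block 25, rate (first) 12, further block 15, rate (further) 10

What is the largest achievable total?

Rank every tier by rate: Route 9/first 20 > Route 28/first 18 > Route 9/second 15 > Route 24/first 12 > Route 24/second 10 > Route 28/second 8.
Route 9 first at 20: fill all 45 — 25 left.
Route 28/first (18): +10 — 15 left.
Route 9/second (15): +10 — 5 left.
5 remain; put them into Route 24 first at 12.
Total = 20×45 + 18×10 + 15×10 + 12×5 = 1290.

1290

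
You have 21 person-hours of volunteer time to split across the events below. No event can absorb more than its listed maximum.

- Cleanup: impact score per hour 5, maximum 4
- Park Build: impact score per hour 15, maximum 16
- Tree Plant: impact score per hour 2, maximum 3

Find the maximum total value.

262

Highest impact score per hour first: Park Build 15 > Cleanup 5 > Tree Plant 2.
Give Park Build 16 to hit its cap of 16 — 5 left.
Give Cleanup 4 to hit its cap of 4 — 1 left.
Tree Plant: +1 (room for 3) → 1. Pool exhausted.
Total = 5×4 + 15×16 + 2×1 = 262.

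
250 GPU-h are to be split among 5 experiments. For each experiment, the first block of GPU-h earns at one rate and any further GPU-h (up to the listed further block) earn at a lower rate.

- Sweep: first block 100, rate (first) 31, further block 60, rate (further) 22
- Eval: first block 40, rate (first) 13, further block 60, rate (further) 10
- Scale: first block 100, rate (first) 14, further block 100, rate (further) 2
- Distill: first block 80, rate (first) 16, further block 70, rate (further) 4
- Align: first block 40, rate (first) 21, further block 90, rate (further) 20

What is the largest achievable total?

Treat each block as its own option and order by rate: Sweep/T1 31 > Sweep/T2 22 > Align/T1 21 > Align/T2 20 > Distill/T1 16 > Scale/T1 14 > Eval/T1 13 > Eval/T2 10 > Distill/T2 4 > Scale/T2 2.
Sweep T1 at 31: fill all 100 → 150 left.
Fill Sweep T2 block (60 at 22) → 90 left.
Align T1 at 21: fill all 40 → 50 left.
Align/T2: +50 of 90 at 20; pool empty.
Total = 31×100 + 22×60 + 21×40 + 20×50 = 6260.

6260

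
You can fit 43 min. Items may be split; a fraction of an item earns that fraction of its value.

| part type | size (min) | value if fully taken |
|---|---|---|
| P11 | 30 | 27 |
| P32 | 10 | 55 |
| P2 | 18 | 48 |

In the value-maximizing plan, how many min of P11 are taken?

15

Rank by value-to-size ratio: P32 55/10≈5.5, P2 48/18≈2.67, P11 27/30≈0.9.
All 10 min of P32 fit (value 55) ; 33 remain.
All 18 min of P2 fit (value 48) ; 15 remain.
Fill the last 15 min with part of P11: 15/30 of it earns 13.5.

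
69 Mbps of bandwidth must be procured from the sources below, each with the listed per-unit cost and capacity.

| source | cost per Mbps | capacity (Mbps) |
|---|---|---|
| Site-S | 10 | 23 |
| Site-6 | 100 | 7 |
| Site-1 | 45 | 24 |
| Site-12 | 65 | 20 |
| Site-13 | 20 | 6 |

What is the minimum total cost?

Use sources in increasing cost order.
Take 23 from Site-S at 10 — need 46 more.
Site-13 (20): use full 6 — 40 Mbps to go.
Site-1 (45): use full 24 — 16 Mbps to go.
Site-12 at 65: take 16 of its 20 — requirement met.
Site-6: unused.
Cost = 23×10 + 6×20 + 24×45 + 16×65 = 2470.

2470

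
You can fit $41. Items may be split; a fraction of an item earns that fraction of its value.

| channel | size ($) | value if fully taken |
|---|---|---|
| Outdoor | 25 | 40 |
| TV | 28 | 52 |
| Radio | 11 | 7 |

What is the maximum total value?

72.8

Sort by value density: TV 52/28≈1.86, Outdoor 40/25≈1.6, Radio 7/11≈0.636.
TV: take in full, 28 $ for value 52 → 13 left.
Only 13 $ remain; take 13/25 of Outdoor for value 40×13/25 = 20.8.
Total value = 72.8.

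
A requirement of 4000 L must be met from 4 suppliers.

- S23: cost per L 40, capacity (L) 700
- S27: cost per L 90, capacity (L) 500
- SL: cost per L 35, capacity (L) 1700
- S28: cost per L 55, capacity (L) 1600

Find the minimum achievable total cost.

175500

Use suppliers in increasing cost order.
SL (35): use full 1700 — 2300 L to go.
Take 700 from S23 at 40 — need 1600 more.
S28 at 55: take all 1600 L — 0 still needed.
S27: unused.
Cost = 1700×35 + 700×40 + 1600×55 = 175500.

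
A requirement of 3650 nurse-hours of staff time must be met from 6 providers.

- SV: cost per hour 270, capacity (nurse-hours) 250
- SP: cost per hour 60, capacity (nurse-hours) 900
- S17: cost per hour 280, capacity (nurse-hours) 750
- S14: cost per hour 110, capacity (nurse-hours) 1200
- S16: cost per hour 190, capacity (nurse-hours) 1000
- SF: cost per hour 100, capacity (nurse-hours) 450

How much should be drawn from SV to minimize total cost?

Cheapest first:
SP at 60: take all 900 nurse-hours — 2750 still needed.
SF at 100: take all 450 nurse-hours — 2300 still needed.
Take 1200 from S14 at 110 — need 1100 more.
Take 1000 from S16 at 190 — need 100 more.
SV (270): take the remaining 100 — done.
S17: unused.

100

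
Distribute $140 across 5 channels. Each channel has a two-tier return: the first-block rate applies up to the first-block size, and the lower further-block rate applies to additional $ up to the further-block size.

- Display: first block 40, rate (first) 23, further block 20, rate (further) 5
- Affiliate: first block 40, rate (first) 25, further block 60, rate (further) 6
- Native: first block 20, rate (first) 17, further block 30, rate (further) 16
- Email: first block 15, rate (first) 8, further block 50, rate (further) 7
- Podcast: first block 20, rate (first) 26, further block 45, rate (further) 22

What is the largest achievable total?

Treat each block as its own option and order by rate: Podcast/first 26 > Affiliate/first 25 > Display/first 23 > Podcast/second 22 > Native/first 17 > Native/second 16 > Email/first 8 > Email/second 7 > Affiliate/second 6 > Display/second 5.
Fill Podcast first block (20 at 26) — 120 left.
Affiliate first at 25: fill all 40 — 80 left.
Fill Display first block (40 at 23) — 40 left.
Podcast/second: +40 of 45 at 22; pool empty.
Total = 26×20 + 25×40 + 23×40 + 22×40 = 3320.

3320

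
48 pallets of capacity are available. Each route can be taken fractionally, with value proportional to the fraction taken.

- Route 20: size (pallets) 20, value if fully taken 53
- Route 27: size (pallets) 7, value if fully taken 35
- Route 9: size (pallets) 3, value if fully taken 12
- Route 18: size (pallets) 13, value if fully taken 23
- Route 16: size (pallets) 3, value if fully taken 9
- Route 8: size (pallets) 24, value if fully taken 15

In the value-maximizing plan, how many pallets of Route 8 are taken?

2

Best value per unit of size first: Route 27 35/7≈5, Route 9 12/3≈4, Route 16 9/3≈3, Route 20 53/20≈2.65, Route 18 23/13≈1.77, Route 8 15/24≈0.625.
Route 27: take in full, 7 pallets for value 35 → 41 left.
Route 9: take in full, 3 pallets for value 12 → 38 left.
Take all of Route 16 (3 pallets, value 9) → 35 pallets left.
Route 20: take in full, 20 pallets for value 53 → 15 left.
All 13 pallets of Route 18 fit (value 23) → 2 remain.
Fill the last 2 pallets with part of Route 8: 2/24 of it earns 1.25.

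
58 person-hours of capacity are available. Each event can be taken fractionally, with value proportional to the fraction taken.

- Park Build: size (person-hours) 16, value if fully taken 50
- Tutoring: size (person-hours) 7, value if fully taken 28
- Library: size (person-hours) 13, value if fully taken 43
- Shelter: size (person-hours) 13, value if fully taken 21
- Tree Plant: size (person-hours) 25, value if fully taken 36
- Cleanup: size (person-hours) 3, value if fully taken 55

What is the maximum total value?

205.64

Rank by value-to-size ratio: Cleanup 55/3≈18.3, Tutoring 28/7≈4, Library 43/13≈3.31, Park Build 50/16≈3.12, Shelter 21/13≈1.62, Tree Plant 36/25≈1.44.
Cleanup: take in full, 3 person-hours for value 55 ; 55 left.
Tutoring: take in full, 7 person-hours for value 28 ; 48 left.
Library: take in full, 13 person-hours for value 43 ; 35 left.
Park Build: take in full, 16 person-hours for value 50 ; 19 left.
All 13 person-hours of Shelter fit (value 21) ; 6 remain.
6 person-hours left: a 6/25 share of Tree Plant gives 36×6/25 = 8.64.
Total value = 205.64.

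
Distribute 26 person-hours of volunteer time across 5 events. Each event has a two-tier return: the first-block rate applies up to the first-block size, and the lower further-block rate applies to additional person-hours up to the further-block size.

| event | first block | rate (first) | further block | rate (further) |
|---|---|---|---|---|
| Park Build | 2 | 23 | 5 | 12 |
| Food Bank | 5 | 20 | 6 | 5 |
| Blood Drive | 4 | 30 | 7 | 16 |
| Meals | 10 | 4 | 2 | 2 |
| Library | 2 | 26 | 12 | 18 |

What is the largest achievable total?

Treat each block as its own option and order by rate: Blood Drive/first 30 > Library/first 26 > Park Build/first 23 > Food Bank/first 20 > Library/second 18 > Blood Drive/second 16 > Park Build/second 12 > Food Bank/second 5 > Meals/first 4 > Meals/second 2.
Blood Drive first at 30: fill all 4 → 22 left.
Fill Library first block (2 at 26) → 20 left.
Park Build first at 23: fill all 2 → 18 left.
Food Bank/first (20): +5 → 13 left.
Library/second (18): +12 → 1 left.
1 remain; put them into Blood Drive second at 16.
Total = 30×4 + 26×2 + 23×2 + 20×5 + 18×12 + 16×1 = 550.

550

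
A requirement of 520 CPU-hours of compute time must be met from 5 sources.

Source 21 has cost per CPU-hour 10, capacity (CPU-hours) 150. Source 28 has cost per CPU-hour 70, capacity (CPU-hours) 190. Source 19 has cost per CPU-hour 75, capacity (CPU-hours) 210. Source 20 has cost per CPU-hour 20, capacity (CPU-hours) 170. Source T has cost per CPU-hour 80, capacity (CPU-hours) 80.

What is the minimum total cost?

Cheapest first:
Take 150 from Source 21 at 10 ; need 370 more.
Take 170 from Source 20 at 20 ; need 200 more.
Source 28 (70): use full 190 ; 10 CPU-hours to go.
Source 19 at 75: take 10 of its 210 ; requirement met.
Source T: unused.
Cost = 150×10 + 170×20 + 190×70 + 10×75 = 18950.

18950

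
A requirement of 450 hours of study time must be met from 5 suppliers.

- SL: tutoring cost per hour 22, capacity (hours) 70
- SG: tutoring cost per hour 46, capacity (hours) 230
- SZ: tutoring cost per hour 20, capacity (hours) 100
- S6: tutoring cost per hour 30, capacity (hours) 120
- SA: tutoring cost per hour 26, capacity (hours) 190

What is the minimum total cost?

Fill from the cheapest supplier first.
SZ at 20: take all 100 hours ; 350 still needed.
Take 70 from SL at 22 ; need 280 more.
SA at 26: take all 190 hours ; 90 still needed.
Take 90 from S6 at 30 to finish.
SG: unused.
Cost = 100×20 + 70×22 + 190×26 + 90×30 = 11180.

11180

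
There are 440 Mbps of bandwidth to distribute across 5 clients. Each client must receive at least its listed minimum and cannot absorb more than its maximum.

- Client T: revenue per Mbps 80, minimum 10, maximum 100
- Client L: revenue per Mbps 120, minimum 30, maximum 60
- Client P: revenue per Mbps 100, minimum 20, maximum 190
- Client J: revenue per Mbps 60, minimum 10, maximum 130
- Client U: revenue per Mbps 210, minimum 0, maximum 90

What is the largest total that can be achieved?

52900

Meeting every minimum uses 10+30+20+10+0 = 70 Mbps, leaving 370.
Rank by revenue per Mbps: Client U 210 > Client L 120 > Client P 100 > Client T 80 > Client J 60.
Give Client U 90 more to hit its cap of 90 — 280 left.
Client L takes 30 more to reach its cap of 60 — 250 left.
Give Client P 170 more to hit its cap of 190 — 80 left.
Client T: +80 (room for 90) → 90. Pool exhausted.
Total = 80×90 + 120×60 + 100×190 + 60×10 + 210×90 = 52900.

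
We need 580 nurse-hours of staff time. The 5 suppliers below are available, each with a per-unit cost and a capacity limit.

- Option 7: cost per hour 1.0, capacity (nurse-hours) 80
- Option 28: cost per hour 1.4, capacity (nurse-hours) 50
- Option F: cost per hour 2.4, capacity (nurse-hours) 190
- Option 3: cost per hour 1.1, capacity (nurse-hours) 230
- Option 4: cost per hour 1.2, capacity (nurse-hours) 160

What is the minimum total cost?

739

Use suppliers in increasing cost order.
Option 7 (1.0): use full 80 → 500 nurse-hours to go.
Option 3 at 1.1: take all 230 nurse-hours → 270 still needed.
Option 4 (1.2): use full 160 → 110 nurse-hours to go.
Option 28 at 1.4: take all 50 nurse-hours → 60 still needed.
Option F at 2.4: take 60 of its 190 → requirement met.
Cost = 80×1.0 + 230×1.1 + 160×1.2 + 50×1.4 + 60×2.4 = 739.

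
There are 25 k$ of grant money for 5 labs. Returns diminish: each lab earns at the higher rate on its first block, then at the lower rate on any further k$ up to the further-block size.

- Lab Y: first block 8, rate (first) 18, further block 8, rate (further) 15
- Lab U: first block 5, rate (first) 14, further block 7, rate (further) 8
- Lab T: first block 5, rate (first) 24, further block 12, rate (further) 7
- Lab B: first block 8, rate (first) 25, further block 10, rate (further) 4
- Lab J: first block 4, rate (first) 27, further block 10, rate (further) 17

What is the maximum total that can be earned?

572

Rank every tier by rate: Lab J/tier1 27 > Lab B/tier1 25 > Lab T/tier1 24 > Lab Y/tier1 18 > Lab J/tier2 17 > Lab Y/tier2 15 > Lab U/tier1 14 > Lab U/tier2 8 > Lab T/tier2 7 > Lab B/tier2 4.
Fill Lab J tier1 block (4 at 27) → 21 left.
Lab B tier1 at 25: fill all 8 → 13 left.
Lab T tier1 at 24: fill all 5 → 8 left.
Fill Lab Y tier1 block (8 at 18) → 0 left.
Total = 27×4 + 25×8 + 24×5 + 18×8 = 572.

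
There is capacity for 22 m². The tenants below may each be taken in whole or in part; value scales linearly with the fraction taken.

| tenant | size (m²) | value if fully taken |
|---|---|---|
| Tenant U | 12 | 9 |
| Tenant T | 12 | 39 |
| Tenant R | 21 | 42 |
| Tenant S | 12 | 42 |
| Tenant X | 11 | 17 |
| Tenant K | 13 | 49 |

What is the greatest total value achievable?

Best value per unit of size first: Tenant K 49/13≈3.77, Tenant S 42/12≈3.5, Tenant T 39/12≈3.25, Tenant R 42/21≈2, Tenant X 17/11≈1.55, Tenant U 9/12≈0.75.
Take all of Tenant K (13 m², value 49) → 9 m² left.
Fill the last 9 m² with part of Tenant S: 9/12 of it earns 31.5.
Total value = 80.5.

80.5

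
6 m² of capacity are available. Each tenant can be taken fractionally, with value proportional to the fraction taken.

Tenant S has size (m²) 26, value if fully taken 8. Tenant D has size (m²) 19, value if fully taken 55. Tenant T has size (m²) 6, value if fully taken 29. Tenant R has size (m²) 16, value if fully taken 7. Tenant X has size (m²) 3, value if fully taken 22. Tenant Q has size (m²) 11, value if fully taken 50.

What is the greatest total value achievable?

Rank by value-to-size ratio: Tenant X 22/3≈7.33, Tenant T 29/6≈4.83, Tenant Q 50/11≈4.55, Tenant D 55/19≈2.89, Tenant R 7/16≈0.438, Tenant S 8/26≈0.308.
All 3 m² of Tenant X fit (value 22) ; 3 remain.
3 m² left: a 3/6 share of Tenant T gives 29×3/6 = 14.5.
Total value = 36.5.

36.5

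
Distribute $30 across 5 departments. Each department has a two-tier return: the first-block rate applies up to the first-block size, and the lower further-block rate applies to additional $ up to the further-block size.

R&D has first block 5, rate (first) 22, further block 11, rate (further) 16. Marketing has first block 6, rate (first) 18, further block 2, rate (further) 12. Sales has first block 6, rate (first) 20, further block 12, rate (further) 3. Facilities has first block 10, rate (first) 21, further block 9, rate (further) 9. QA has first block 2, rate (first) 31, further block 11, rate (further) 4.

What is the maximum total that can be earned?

Rank every tier by rate: QA/first 31 > R&D/first 22 > Facilities/first 21 > Sales/first 20 > Marketing/first 18 > R&D/second 16 > Marketing/second 12 > Facilities/second 9 > QA/second 4 > Sales/second 3.
QA first at 31: fill all 2 ; 28 left.
Fill R&D first block (5 at 22) ; 23 left.
Fill Facilities first block (10 at 21) ; 13 left.
Sales/first (20): +6 ; 7 left.
Fill Marketing first block (6 at 18) ; 1 left.
1 remain; put them into R&D second at 16.
Total = 31×2 + 22×5 + 21×10 + 20×6 + 18×6 + 16×1 = 626.

626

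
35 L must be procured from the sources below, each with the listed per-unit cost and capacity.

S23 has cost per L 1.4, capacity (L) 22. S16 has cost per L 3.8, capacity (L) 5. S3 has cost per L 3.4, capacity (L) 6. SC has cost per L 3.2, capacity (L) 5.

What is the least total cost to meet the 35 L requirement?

Cheapest first:
Take 22 from S23 at 1.4 → need 13 more.
SC at 3.2: take all 5 L → 8 still needed.
S3 (3.4): use full 6 → 2 L to go.
Take 2 from S16 at 3.8 to finish.
Cost = 22×1.4 + 5×3.2 + 6×3.4 + 2×3.8 = 74.8.

74.8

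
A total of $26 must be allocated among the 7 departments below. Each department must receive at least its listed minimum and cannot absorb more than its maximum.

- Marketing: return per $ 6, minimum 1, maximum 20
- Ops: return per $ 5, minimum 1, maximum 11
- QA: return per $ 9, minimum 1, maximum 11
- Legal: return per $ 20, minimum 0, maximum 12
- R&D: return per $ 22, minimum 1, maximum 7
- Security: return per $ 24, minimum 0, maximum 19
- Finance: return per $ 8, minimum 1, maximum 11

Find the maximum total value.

550

Meeting every minimum uses 1+1+1+0+1+0+1 = 5 $, leaving 21.
Highest return per $ first: Security 24 > R&D 22 > Legal 20 > QA 9 > Finance 8 > Marketing 6 > Ops 5.
Security: +19 to 19 (cap) — 2 left.
R&D has room for 6 more but only 2 remain, so it gets 3.
Total = 6×1 + 5×1 + 9×1 + 22×3 + 24×19 + 8×1 = 550.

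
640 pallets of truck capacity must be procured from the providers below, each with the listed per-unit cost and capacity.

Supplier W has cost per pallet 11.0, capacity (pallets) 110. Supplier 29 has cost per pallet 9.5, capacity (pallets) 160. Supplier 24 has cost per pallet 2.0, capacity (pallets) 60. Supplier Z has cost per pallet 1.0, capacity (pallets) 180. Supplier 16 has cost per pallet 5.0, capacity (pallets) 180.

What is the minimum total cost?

Fill from the cheapest provider first.
Supplier Z at 1.0: take all 180 pallets — 460 still needed.
Supplier 24 at 2.0: take all 60 pallets — 400 still needed.
Supplier 16 at 5.0: take all 180 pallets — 220 still needed.
Supplier 29 at 9.5: take all 160 pallets — 60 still needed.
Take 60 from Supplier W at 11.0 to finish.
Cost = 180×1.0 + 60×2.0 + 180×5.0 + 160×9.5 + 60×11.0 = 3380.

3380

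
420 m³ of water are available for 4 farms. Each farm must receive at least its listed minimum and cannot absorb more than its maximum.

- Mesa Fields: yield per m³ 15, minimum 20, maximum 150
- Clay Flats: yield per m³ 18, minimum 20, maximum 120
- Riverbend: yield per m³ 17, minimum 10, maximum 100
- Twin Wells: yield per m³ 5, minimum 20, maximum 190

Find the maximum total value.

Meeting every minimum uses 20+20+10+20 = 70 m³, leaving 350.
Rank by yield per m³: Clay Flats 18 > Riverbend 17 > Mesa Fields 15 > Twin Wells 5.
Clay Flats takes 100 more to reach its cap of 120 ; 250 left.
Give Riverbend 90 more to hit its cap of 100 ; 160 left.
Give Mesa Fields 130 more to hit its cap of 150 ; 30 left.
Twin Wells has room for 170 more but only 30 remain, so it gets 50.
Total = 15×150 + 18×120 + 17×100 + 5×50 = 6360.

6360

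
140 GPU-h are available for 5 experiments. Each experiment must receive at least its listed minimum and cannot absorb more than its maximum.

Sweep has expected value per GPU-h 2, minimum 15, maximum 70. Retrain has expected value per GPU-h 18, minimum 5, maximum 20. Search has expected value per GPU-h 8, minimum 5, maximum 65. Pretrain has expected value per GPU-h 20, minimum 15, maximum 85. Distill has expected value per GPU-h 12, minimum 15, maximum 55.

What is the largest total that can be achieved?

Meeting every minimum uses 15+5+5+15+15 = 55 GPU-h, leaving 85.
Order the experiments by expected value per GPU-h: Pretrain 20 > Retrain 18 > Distill 12 > Search 8 > Sweep 2.
Pretrain: +70 to 85 (cap) — 15 left.
Retrain: +15 to 20 (cap) — 0 left.
Total = 2×15 + 18×20 + 8×5 + 20×85 + 12×15 = 2310.

2310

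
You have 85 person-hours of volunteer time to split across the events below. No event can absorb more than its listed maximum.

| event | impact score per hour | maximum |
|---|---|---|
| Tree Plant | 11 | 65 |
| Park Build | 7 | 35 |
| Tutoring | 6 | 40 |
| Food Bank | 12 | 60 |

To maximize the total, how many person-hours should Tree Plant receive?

25

Highest impact score per hour first: Food Bank 12 > Tree Plant 11 > Park Build 7 > Tutoring 6.
Food Bank: +60 to 60 (cap) → 25 left.
Only 25 left; Tree Plant takes them to reach 25.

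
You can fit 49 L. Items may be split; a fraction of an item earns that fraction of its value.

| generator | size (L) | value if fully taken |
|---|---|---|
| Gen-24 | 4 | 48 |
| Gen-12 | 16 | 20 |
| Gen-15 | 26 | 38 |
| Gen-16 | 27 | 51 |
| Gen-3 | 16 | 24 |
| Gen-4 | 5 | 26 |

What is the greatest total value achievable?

144.5

Best value per unit of size first: Gen-24 48/4≈12, Gen-4 26/5≈5.2, Gen-16 51/27≈1.89, Gen-3 24/16≈1.5, Gen-15 38/26≈1.46, Gen-12 20/16≈1.25.
Take all of Gen-24 (4 L, value 48) — 45 L left.
Take all of Gen-4 (5 L, value 26) — 40 L left.
Take all of Gen-16 (27 L, value 51) — 13 L left.
13 L left: a 13/16 share of Gen-3 gives 24×13/16 = 19.5.
Total value = 144.5.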